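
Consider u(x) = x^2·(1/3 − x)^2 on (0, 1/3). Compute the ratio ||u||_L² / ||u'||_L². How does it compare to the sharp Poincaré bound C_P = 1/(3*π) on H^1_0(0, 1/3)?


||u||_L² / ||u'||_L² = sqrt(3)/18 < C_P = 1/(3*π).

u(x) = x^2·(1/3 − x)^2, so u'(x) = 2*x*(3*x - 1)*(6*x - 1)/9.
u(x) = x^2·(1/3 − x)^2 vanishes at x = 0 and x = 1/3, so u ∈ H^1_0(0, 1/3). Differentiate via the product rule and integrate the resulting polynomials term by term.
  ∫_0^1/3 u² dx = ∫_0^1/3 (x^8 - 4*x^7/3 + 2*x^6/3 - 4*x^5/27 + x^4/81) dx. Term by term:
    ∫_0^1/3 x^8 dx = 1/177147;  ∫_0^1/3 -4*x^7/3 dx = -1/39366;  ∫_0^1/3 2*x^6/3 dx = 2/45927;
    ∫_0^1/3 -4*x^5/27 dx = -2/59049;  ∫_0^1/3 x^4/81 dx = 1/98415.
  Sum: 1/177147 − 1/39366 + 2/45927 − 2/59049 + 1/98415 = 1/12400290.
  ∫_0^1/3 (u')² dx = ∫_0^1/3 (16*x^6 - 16*x^5 + 52*x^4/9 - 8*x^3/9 + 4*x^2/81) dx. Term by term:
    ∫_0^1/3 16*x^6 dx = 16/15309;  ∫_0^1/3 -16*x^5 dx = -8/2187;  ∫_0^1/3 52*x^4/9 dx = 52/10935;
    ∫_0^1/3 -8*x^3/9 dx = -2/729;  ∫_0^1/3 4*x^2/81 dx = 4/6561.
  Sum: 16/15309 − 8/2187 + 52/10935 − 2/729 + 4/6561 = 2/229635.
∫_0^1/3 u² dx = 1/12400290, so ||u||_L² = sqrt(210)/51030.
∫_0^1/3 (u')² dx = 2/229635, so ||u'||_L² = sqrt(70)/2835.
Ratio ||u||_L² / ||u'||_L² = sqrt(3)/18.
Sharp Poincaré constant on H^1_0(0, 1/3) is C_P = L/π = 1/(3*π), achieved by sin(3*π·x).
A polynomial bump cannot attain the sharp Poincaré constant (only the first sine eigenfunction does), so the ratio is strictly less than C_P, consistent with ||u||_L² ≤ C_P ||u'||_L².


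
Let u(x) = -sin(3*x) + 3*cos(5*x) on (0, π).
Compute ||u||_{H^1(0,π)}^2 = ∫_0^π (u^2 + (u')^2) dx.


||u||_{H^1(0,π)}^2 = 122*π

u'(x) = -15*sin(5*x) - 3*cos(3*x).
Expand u² and (u')² and integrate term by term on (0, π), using: for integers n ≥ 1, ∫_0^π sin²(nx) dx = ∫_0^π cos²(nx) dx = π/2; for n ≠ n', ∫_0^π sin(nx)sin(n'x) dx = ∫_0^π cos(nx)cos(n'x) dx = 0; and by product-to-sum, ∫_0^π sin(nx)cos(n'x) dx = ½∫_0^π [sin((n+n')x) + sin((n−n')x)] dx, which is 0 when n+n' is even and 2n/(n²−n'²) when n+n' is odd (it need not vanish on (0, π)).
  u² squared terms: (-1)²·∫sin(3x)² dx = 1·π/2 = π/2;  (3)²·∫cos(5x)² dx = 9·π/2 = 9*π/2.
  u² cross terms: 2·(-1)·(3)·∫sin(3x)·cos(5x) dx = -6·(0) = 0.
  So ∫_0^π u² dx = π/2 + 9*π/2 + 0 = 5*π.
  (u')² squared terms: (-15)²·∫sin(5x)² dx = 225·π/2 = 225*π/2;  (-3)²·∫cos(3x)² dx = 9·π/2 = 9*π/2.
  (u')² cross terms: 2·(-15)·(-3)·∫sin(5x)·cos(3x) dx = 90·(0) = 0.
  So ∫_0^π (u')² dx = 225*π/2 + 9*π/2 + 0 = 117*π.
||u||_{H^1}^2 = (5*π) + (117*π) = 122*π.


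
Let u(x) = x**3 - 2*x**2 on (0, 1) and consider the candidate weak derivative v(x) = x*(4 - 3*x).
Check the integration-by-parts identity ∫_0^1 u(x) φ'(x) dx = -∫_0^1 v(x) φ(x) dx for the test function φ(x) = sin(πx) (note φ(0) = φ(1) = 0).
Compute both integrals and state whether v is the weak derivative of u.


LHS = (π^2 + 12)/π^3, RHS = (-12 - π^2)/π^3. No, v is not the weak derivative of u.

u(x) = x**3 - 2*x**2, classical derivative u'(x) = 3*x**2 - 4*x.
φ(x) = sin(πx), so φ'(x) = π*cos(π*x).
Note φ(0) = φ(1) = 0, so the boundary term u·φ vanishes.
LHS = ∫_0^1 u(x) φ'(x) dx = ∫_0^1 (π*x^3*cos(π*x) - 2*π*x^2*cos(π*x)) dx. Term by term:
  ∫_0^1 π*x^3*cos(π*x) dx = -3/π + 12/π^3;  ∫_0^1 -2*π*x^2*cos(π*x) dx = 4/π.
Sum: -3/π + 12/π^3 + 4/π = (π^2 + 12)/π^3.
So LHS = (π^2 + 12)/π^3.
∫_0^1 v(x) φ(x) dx = ∫_0^1 (-3*x^2*sin(π*x) + 4*x*sin(π*x)) dx. Term by term:
  ∫_0^1 -3*x^2*sin(π*x) dx = -3/π + 12/π^3;  ∫_0^1 4*x*sin(π*x) dx = 4/π.
Sum: -3/π + 12/π^3 + 4/π = (π^2 + 12)/π^3.
So RHS = -∫_0^1 v(x) φ(x) dx = (-12 - π^2)/π^3.
LHS − RHS = 2/π + 24/π^3 ≠ 0, so the identity fails.
(For a valid weak derivative the identity must hold for EVERY test function, in particular this one. The failure shows v is NOT the weak derivative of u.)
Correct weak derivative would be u'(x) = 3*x**2 - 4*x.


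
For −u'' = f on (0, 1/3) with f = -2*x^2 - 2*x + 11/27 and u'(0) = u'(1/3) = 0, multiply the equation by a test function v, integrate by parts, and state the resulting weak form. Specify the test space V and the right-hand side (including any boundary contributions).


V = H^1(0, 1/3) (no boundary constraint on v; u is determined up to an additive constant); weak form: ∫_0^1/3 u'v' dx = ∫_0^1/3 (-2*x^2 - 2*x + 11/27) v dx for all v ∈ V.

Multiply both sides by a test function v and integrate from 0 to 1/3:
  ∫_0^1/3 −u''(x) v(x) dx = ∫_0^1/3 f(x) v(x) dx.
Integrate the LHS by parts once:
  ∫_0^1/3 −u'' v dx = −[u'(x) v(x)]_0^1/3 + ∫_0^1/3 u'(x) v'(x) dx.
Thus ∫_0^1/3 u'(x) v'(x) dx = ∫_0^1/3 f(x) v(x) dx + [u'(x) v(x)]_0^1/3.
Choose V so that boundary terms are either known or forced to vanish.
u has homogeneous Neumann: u'(0) = u'(1/3) = 0. So [u' v]_0^1/3 = 0·v(1/3) − 0·v(0) = 0 for any v; take V = H^1(0, 1/3).
Weak formulation: find u (satisfying any essential BC) such that ∫_0^1/3 u'(x) v'(x) dx = ∫_0^1/3 f v dx for all v ∈ V (homogeneous Neumann, so boundary terms vanish).
Substituting f(x) = -2*x^2 - 2*x + 11/27, the right-hand side is ∫_0^1/3 (-2*x^2 - 2*x + 11/27) v dx.
Compatibility check (pure Neumann): taking v ≡ 1 ∈ V gives 0 = ∫_0^1/3 f dx + (0) − (0), i.e. ∫_0^1/3 f dx must equal u'(0) − u'(1/3) = 0. Indeed ∫_0^1/3 (-2*x^2 - 2*x + 11/27) dx = 0, so the data are compatible. The solution is then unique only up to an additive constant (fix it e.g. by requiring ∫_0^1/3 u dx = 0).


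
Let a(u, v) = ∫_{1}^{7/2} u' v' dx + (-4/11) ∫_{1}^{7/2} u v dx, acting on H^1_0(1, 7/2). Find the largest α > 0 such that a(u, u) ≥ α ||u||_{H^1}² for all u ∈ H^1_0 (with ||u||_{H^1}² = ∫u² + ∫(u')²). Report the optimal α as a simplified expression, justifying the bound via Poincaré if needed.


α = 4*(-25 + 11*π^2)/(11*(25 + 4*π^2))

Coercivity of a(·,·) on H^1_0(1, 7/2) means a(u, u) ≥ α ||u||_{H^1}² for every u ∈ H^1_0.
The interval has length L = 5/2, and Poincaré/coercivity depend only on L. Here a(u, u) = ∫(u')² + (-4/11)·∫u².
Here c = -4/11 < 0 with |c| < (π/L)² = 4*π^2/25, so coercivity still holds. The condition a(u,u) ≥ α||u||_{H^1}² reads (1−α)∫(u')² ≥ (α−c)∫u². Any admissible α is ≤ 1 (rapidly oscillating u have ∫u²/∫(u')² → 0), and α = 1 would force 0 ≥ (1−c)∫u², impossible since c < 1; so 1−α > 0. By the sharp Poincaré inequality on H^1_0 of an interval of length L, ∫(u')² ≥ (π/L)²∫u² with equality for the first sine mode sin(π(x−x₀)/L) (x₀ the left endpoint), so the inequality holds for all u iff (1−α)(π/L)² ≥ α − c, i.e. α ≤ ((π/L)² + c)/((π/L)² + 1) = (1 + c(L/π)²)/(1 + (L/π)²). (Direct route, valid since c ≤ 0: Poincaré gives c∫u² ≥ c(L/π)²∫(u')², so a(u,u) ≥ (1 + c(L/π)²)∫(u')², while ||u||_{H^1}² ≤ (1 + (L/π)²)∫(u')²; dividing yields the same α.) With (π/L)² = 4*π^2/25 and c = -4/11, the largest admissible constant is α = ((π/L)² + c)/((π/L)² + 1).
Simplifying, α = 4*(-25 + 11*π^2)/(11*(25 + 4*π^2)).


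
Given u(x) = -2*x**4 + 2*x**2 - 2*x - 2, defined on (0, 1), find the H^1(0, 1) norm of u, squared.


||u||_{H^1}^2 = 602/45

The H^1 norm (squared) on an interval (0, L) is
  ||u||_{H^1}^2 = ∫_0^L u(x)^2 dx + ∫_0^L u'(x)^2 dx.
Compute u'(x) = -8*x**3 + 4*x - 2.
Then u(x)^2 = 4*x**8 - 8*x**6 + 8*x**5 + 12*x**4 - 8*x**3 - 4*x**2 + 8*x + 4 and u'(x)^2 = 64*x**6 - 64*x**4 + 32*x**3 + 16*x**2 - 16*x + 4.
Integrate each monomial from 0 to 1 using ∫_0^1 c·x^n dx = c·1^(n+1)/(n+1):
  ∫_0^1 u(x)^2 dx = ∫_0^1 (4*x^8 - 8*x^6 + 8*x^5 + 12*x^4 - 8*x^3 - 4*x^2 + 8*x + 4) dx. Term by term:
    ∫_0^1 4*x^8 dx = 4/9;  ∫_0^1 -8*x^6 dx = -8/7;  ∫_0^1 8*x^5 dx = 4/3;
    ∫_0^1 12*x^4 dx = 12/5;  ∫_0^1 -8*x^3 dx = -2;  ∫_0^1 -4*x^2 dx = -4/3;
    ∫_0^1 8*x dx = 4;  ∫_0^1 4 dx = 4.
  Sum: 4/9 − 8/7 + 4/3 + 12/5 − 2 − 4/3 + 4 + 4 = 2426/315.
  ∫_0^1 u'(x)^2 dx = ∫_0^1 (64*x^6 - 64*x^4 + 32*x^3 + 16*x^2 - 16*x + 4) dx. Term by term:
    ∫_0^1 64*x^6 dx = 64/7;  ∫_0^1 -64*x^4 dx = -64/5;  ∫_0^1 32*x^3 dx = 8;
    ∫_0^1 16*x^2 dx = 16/3;  ∫_0^1 -16*x dx = -8;  ∫_0^1 4 dx = 4.
  Sum: 64/7 − 64/5 + 8 + 16/3 − 8 + 4 = 596/105.
Adding: ||u||_{H^1}^2 = 2426/315 + 596/105 = 602/45.


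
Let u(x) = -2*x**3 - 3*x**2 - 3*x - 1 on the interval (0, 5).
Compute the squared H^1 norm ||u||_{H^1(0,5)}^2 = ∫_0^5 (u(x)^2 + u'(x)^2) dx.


||u||_{H^1}^2 = 1825675/14

The H^1 norm (squared) on an interval (0, L) is
  ||u||_{H^1}^2 = ∫_0^L u(x)^2 dx + ∫_0^L u'(x)^2 dx.
Compute u'(x) = -6*x**2 - 6*x - 3.
Then u(x)^2 = 4*x**6 + 12*x**5 + 21*x**4 + 22*x**3 + 15*x**2 + 6*x + 1 and u'(x)^2 = 36*x**4 + 72*x**3 + 72*x**2 + 36*x + 9.
Integrate each monomial from 0 to 5 using ∫_0^5 c·x^n dx = c·5^(n+1)/(n+1):
  ∫_0^5 u(x)^2 dx = ∫_0^5 (4*x^6 + 12*x^5 + 21*x^4 + 22*x^3 + 15*x^2 + 6*x + 1) dx. Term by term:
    ∫_0^5 4*x^6 dx = 312500/7;  ∫_0^5 12*x^5 dx = 31250;  ∫_0^5 21*x^4 dx = 13125;
    ∫_0^5 22*x^3 dx = 6875/2;  ∫_0^5 15*x^2 dx = 625;  ∫_0^5 6*x dx = 75;
    ∫_0^5 1 dx = 5.
  Sum: 312500/7 + 31250 + 13125 + 6875/2 + 625 + 75 + 5 = 1304245/14.
  ∫_0^5 u'(x)^2 dx = ∫_0^5 (36*x^4 + 72*x^3 + 72*x^2 + 36*x + 9) dx. Term by term:
    ∫_0^5 36*x^4 dx = 22500;  ∫_0^5 72*x^3 dx = 11250;  ∫_0^5 72*x^2 dx = 3000;
    ∫_0^5 36*x dx = 450;  ∫_0^5 9 dx = 45.
  Sum: 22500 + 11250 + 3000 + 450 + 45 = 37245.
Adding: ||u||_{H^1}^2 = 1304245/14 + 37245 = 1825675/14.


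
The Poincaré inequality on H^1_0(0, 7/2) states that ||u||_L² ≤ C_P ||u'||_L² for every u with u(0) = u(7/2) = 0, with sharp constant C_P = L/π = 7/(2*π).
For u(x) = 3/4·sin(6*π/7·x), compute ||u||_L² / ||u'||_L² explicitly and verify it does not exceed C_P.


||u||_L² / ||u'||_L² = 7/(6*π) < C_P = 7/(2*π).

u(x) = 3/4·sin(6*π/7·x), so u'(x) = 9*π*cos(6*π*x/7)/14.
Writing u(x) = A·sin(kπx/L) with A = 3/4 and k = 3, use ∫_0^L sin²(kπx/L) dx = L/2 and ∫_0^L cos²(kπx/L) dx = L/2.
u² = 9/16·sin²(6*π/7·x) and (u')² = 81*π^2/196·cos²(6*π/7·x), and each of sin², cos² integrates to L/2 = 7/4 over (0, 7/2).
∫_0^7/2 u² dx = 63/64, so ||u||_L² = 3*sqrt(7)/8.
∫_0^7/2 (u')² dx = 81*π^2/112, so ||u'||_L² = 9*sqrt(7)*π/28.
Ratio ||u||_L² / ||u'||_L² = 7/(6*π).
Sharp Poincaré constant on H^1_0(0, 7/2) is C_P = L/π = 7/(2*π), achieved by sin(2*π/7·x).
This is the k = 3 harmonic; the ratio L/(kπ) is strictly less than C_P = L/π, consistent with the sharp inequality ||u||_L² ≤ C_P ||u'||_L².


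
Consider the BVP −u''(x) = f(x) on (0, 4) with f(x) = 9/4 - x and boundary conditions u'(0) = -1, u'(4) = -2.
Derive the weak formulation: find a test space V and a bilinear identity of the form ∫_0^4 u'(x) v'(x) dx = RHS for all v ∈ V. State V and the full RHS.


V = H^1(0, 4) (v unrestricted at boundary; u is determined up to an additive constant); weak form: ∫_0^4 u'v' dx = ∫_0^4 (9/4 - x) v dx − 2·v(4) + v(0) for all v ∈ V.

Multiply both sides by a test function v and integrate from 0 to 4:
  ∫_0^4 −u''(x) v(x) dx = ∫_0^4 f(x) v(x) dx.
Integrate the LHS by parts once:
  ∫_0^4 −u'' v dx = −[u'(x) v(x)]_0^4 + ∫_0^4 u'(x) v'(x) dx.
Thus ∫_0^4 u'(x) v'(x) dx = ∫_0^4 f(x) v(x) dx + [u'(x) v(x)]_0^4.
Choose V so that boundary terms are either known or forced to vanish.
u has inhomogeneous Neumann u'(0) = -1, u'(4) = -2. [u' v]_0^4 = (-2)·v(4) − (-1)·v(0) = − 2·v(4) + v(0). Take V = H^1(0, 4); boundary term becomes part of RHS.
Weak formulation: find u (satisfying any essential BC) such that ∫_0^4 u'(x) v'(x) dx = ∫_0^4 f v dx − 2·v(4) + v(0) for all v ∈ V (Neumann data are natural BCs: they enter the RHS as boundary terms).
Substituting f(x) = 9/4 - x, the right-hand side is ∫_0^4 (9/4 - x) v dx − 2·v(4) + v(0).
Compatibility check (pure Neumann): taking v ≡ 1 ∈ V gives 0 = ∫_0^4 f dx + (-2) − (-1), i.e. ∫_0^4 f dx must equal u'(0) − u'(4) = 1. Indeed ∫_0^4 (9/4 - x) dx = 1, so the data are compatible. The solution is then unique only up to an additive constant (fix it e.g. by requiring ∫_0^4 u dx = 0).


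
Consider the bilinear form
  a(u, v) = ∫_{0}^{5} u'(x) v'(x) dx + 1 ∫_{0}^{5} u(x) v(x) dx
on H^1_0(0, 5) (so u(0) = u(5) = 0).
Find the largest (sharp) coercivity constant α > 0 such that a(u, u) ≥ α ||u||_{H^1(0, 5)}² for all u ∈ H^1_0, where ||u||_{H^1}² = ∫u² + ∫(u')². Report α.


α = 1

Coercivity of a(·,·) on H^1_0(0, 5) means a(u, u) ≥ α ||u||_{H^1}² for every u ∈ H^1_0.
The interval has length L = 5, and Poincaré/coercivity depend only on L. Here a(u, u) = ∫(u')² + (1)·∫u².
Here c = 1 ≥ 1, so a(u,u) = ∫(u')² + c∫u² ≥ ∫(u')² + ∫u² = ||u||_{H^1}², i.e. α = 1 works. No larger α is possible: a(u,u) ≥ α||u||_{H^1}² means (1−α)∫(u')² ≥ (α−c)∫u², and for the modes u_n = sin(nπ(x−x₀)/L) (x₀ the left endpoint) one has ∫u_n²/∫(u_n')² = (L/(nπ))² → 0, so a(u_n,u_n)/||u_n||_{H^1}² → 1. Hence the optimal constant is α = 1.
Therefore α = 1.


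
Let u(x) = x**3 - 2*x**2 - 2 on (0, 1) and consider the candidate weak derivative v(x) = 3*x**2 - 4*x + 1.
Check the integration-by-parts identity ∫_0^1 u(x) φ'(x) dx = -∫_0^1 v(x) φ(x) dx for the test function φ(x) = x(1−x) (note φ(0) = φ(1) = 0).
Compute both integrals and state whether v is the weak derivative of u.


LHS = 11/60, RHS = 1/60. No, v is not the weak derivative of u.

u(x) = x**3 - 2*x**2 - 2, classical derivative u'(x) = 3*x**2 - 4*x.
φ(x) = x(1−x), so φ'(x) = 1 - 2*x.
Note φ(0) = φ(1) = 0, so the boundary term u·φ vanishes.
LHS = ∫_0^1 u(x) φ'(x) dx = ∫_0^1 (-2*x^4 + 5*x^3 - 2*x^2 + 4*x - 2) dx. Term by term:
  ∫_0^1 -2*x^4 dx = -2/5;  ∫_0^1 5*x^3 dx = 5/4;  ∫_0^1 -2*x^2 dx = -2/3;
  ∫_0^1 4*x dx = 2;  ∫_0^1 -2 dx = -2.
Sum: -2/5 + 5/4 − 2/3 + 2 − 2 = 11/60.
So LHS = 11/60.
∫_0^1 v(x) φ(x) dx = ∫_0^1 (-3*x^4 + 7*x^3 - 5*x^2 + x) dx. Term by term:
  ∫_0^1 -3*x^4 dx = -3/5;  ∫_0^1 7*x^3 dx = 7/4;  ∫_0^1 -5*x^2 dx = -5/3;
  ∫_0^1 x dx = 1/2.
Sum: -3/5 + 7/4 − 5/3 + 1/2 = -1/60.
So RHS = -∫_0^1 v(x) φ(x) dx = 1/60.
LHS − RHS = 1/6 ≠ 0, so the identity fails.
(For a valid weak derivative the identity must hold for EVERY test function, in particular this one. The failure shows v is NOT the weak derivative of u.)
Correct weak derivative would be u'(x) = 3*x**2 - 4*x.


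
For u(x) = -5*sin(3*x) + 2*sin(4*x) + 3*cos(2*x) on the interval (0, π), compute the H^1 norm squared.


||u||_{H^1(0,π)}^2 = -180 + 363*π/2

u'(x) = -6*sin(2*x) - 15*cos(3*x) + 8*cos(4*x).
Expand u² and (u')² and integrate term by term on (0, π), using: for integers n ≥ 1, ∫_0^π sin²(nx) dx = ∫_0^π cos²(nx) dx = π/2; for n ≠ n', ∫_0^π sin(nx)sin(n'x) dx = ∫_0^π cos(nx)cos(n'x) dx = 0; and by product-to-sum, ∫_0^π sin(nx)cos(n'x) dx = ½∫_0^π [sin((n+n')x) + sin((n−n')x)] dx, which is 0 when n+n' is even and 2n/(n²−n'²) when n+n' is odd (it need not vanish on (0, π)).
  u² squared terms: (-5)²·∫sin(3x)² dx = 25·π/2 = 25*π/2;  (2)²·∫sin(4x)² dx = 4·π/2 = 2*π;  (3)²·∫cos(2x)² dx = 9·π/2 = 9*π/2.
  u² cross terms: 2·(-5)·(2)·∫sin(3x)·sin(4x) dx = -20·(0) = 0;  2·(-5)·(3)·∫sin(3x)·cos(2x) dx = -30·(6/5) = -36;  2·(2)·(3)·∫sin(4x)·cos(2x) dx = 12·(0) = 0.
  So ∫_0^π u² dx = 25*π/2 + 2*π + 9*π/2 + 0 − 36 + 0 = -36 + 19*π.
  (u')² squared terms: (-15)²·∫cos(3x)² dx = 225·π/2 = 225*π/2;  (-6)²·∫sin(2x)² dx = 36·π/2 = 18*π;  (8)²·∫cos(4x)² dx = 64·π/2 = 32*π.
  (u')² cross terms: 2·(-15)·(-6)·∫cos(3x)·sin(2x) dx = 180·(-4/5) = -144;  2·(-15)·(8)·∫cos(3x)·cos(4x) dx = -240·(0) = 0;  2·(-6)·(8)·∫sin(2x)·cos(4x) dx = -96·(0) = 0.
  So ∫_0^π (u')² dx = 225*π/2 + 18*π + 32*π − 144 + 0 + 0 = -144 + 325*π/2.
||u||_{H^1}^2 = (-36 + 19*π) + (-144 + 325*π/2) = -180 + 363*π/2.


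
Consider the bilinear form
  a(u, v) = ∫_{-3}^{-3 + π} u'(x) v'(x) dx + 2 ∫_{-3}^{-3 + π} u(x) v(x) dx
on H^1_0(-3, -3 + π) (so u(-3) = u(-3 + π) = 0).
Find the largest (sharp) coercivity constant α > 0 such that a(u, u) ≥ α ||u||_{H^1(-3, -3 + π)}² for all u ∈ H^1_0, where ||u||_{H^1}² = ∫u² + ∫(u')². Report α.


α = 1

Coercivity of a(·,·) on H^1_0(-3, -3 + π) means a(u, u) ≥ α ||u||_{H^1}² for every u ∈ H^1_0.
The interval has length L = π, and Poincaré/coercivity depend only on L. Here a(u, u) = ∫(u')² + (2)·∫u².
Here c = 2 ≥ 1, so a(u,u) = ∫(u')² + c∫u² ≥ ∫(u')² + ∫u² = ||u||_{H^1}², i.e. α = 1 works. No larger α is possible: a(u,u) ≥ α||u||_{H^1}² means (1−α)∫(u')² ≥ (α−c)∫u², and for the modes u_n = sin(nπ(x−x₀)/L) (x₀ the left endpoint) one has ∫u_n²/∫(u_n')² = (L/(nπ))² → 0, so a(u_n,u_n)/||u_n||_{H^1}² → 1. Hence the optimal constant is α = 1.
Therefore α = 1.


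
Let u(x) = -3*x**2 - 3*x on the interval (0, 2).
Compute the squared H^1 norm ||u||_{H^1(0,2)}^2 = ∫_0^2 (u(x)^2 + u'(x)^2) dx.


||u||_{H^1}^2 = 1698/5

The H^1 norm (squared) on an interval (0, L) is
  ||u||_{H^1}^2 = ∫_0^L u(x)^2 dx + ∫_0^L u'(x)^2 dx.
Compute u'(x) = -6*x - 3.
Then u(x)^2 = 9*x**4 + 18*x**3 + 9*x**2 and u'(x)^2 = 36*x**2 + 36*x + 9.
Integrate each monomial from 0 to 2 using ∫_0^2 c·x^n dx = c·2^(n+1)/(n+1):
  ∫_0^2 u(x)^2 dx = ∫_0^2 (9*x^4 + 18*x^3 + 9*x^2) dx. Term by term:
    ∫_0^2 9*x^4 dx = 288/5;  ∫_0^2 18*x^3 dx = 72;  ∫_0^2 9*x^2 dx = 24.
  Sum: 288/5 + 72 + 24 = 768/5.
  ∫_0^2 u'(x)^2 dx = ∫_0^2 (36*x^2 + 36*x + 9) dx. Term by term:
    ∫_0^2 36*x^2 dx = 96;  ∫_0^2 36*x dx = 72;  ∫_0^2 9 dx = 18.
  Sum: 96 + 72 + 18 = 186.
Adding: ||u||_{H^1}^2 = 768/5 + 186 = 1698/5.


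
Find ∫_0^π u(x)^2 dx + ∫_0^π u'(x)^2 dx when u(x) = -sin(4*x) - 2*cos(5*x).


||u||_{H^1(0,π)}^2 = -832/9 + 121*π/2

u'(x) = 10*sin(5*x) - 4*cos(4*x).
Expand u² and (u')² and integrate term by term on (0, π), using: for integers n ≥ 1, ∫_0^π sin²(nx) dx = ∫_0^π cos²(nx) dx = π/2; for n ≠ n', ∫_0^π sin(nx)sin(n'x) dx = ∫_0^π cos(nx)cos(n'x) dx = 0; and by product-to-sum, ∫_0^π sin(nx)cos(n'x) dx = ½∫_0^π [sin((n+n')x) + sin((n−n')x)] dx, which is 0 when n+n' is even and 2n/(n²−n'²) when n+n' is odd (it need not vanish on (0, π)).
  u² squared terms: (-1)²·∫sin(4x)² dx = 1·π/2 = π/2;  (-2)²·∫cos(5x)² dx = 4·π/2 = 2*π.
  u² cross terms: 2·(-1)·(-2)·∫sin(4x)·cos(5x) dx = 4·(-8/9) = -32/9.
  So ∫_0^π u² dx = π/2 + 2*π − 32/9 = -32/9 + 5*π/2.
  (u')² squared terms: (-4)²·∫cos(4x)² dx = 16·π/2 = 8*π;  (10)²·∫sin(5x)² dx = 100·π/2 = 50*π.
  (u')² cross terms: 2·(-4)·(10)·∫cos(4x)·sin(5x) dx = -80·(10/9) = -800/9.
  So ∫_0^π (u')² dx = 8*π + 50*π − 800/9 = -800/9 + 58*π.
||u||_{H^1}^2 = (-32/9 + 5*π/2) + (-800/9 + 58*π) = -832/9 + 121*π/2.


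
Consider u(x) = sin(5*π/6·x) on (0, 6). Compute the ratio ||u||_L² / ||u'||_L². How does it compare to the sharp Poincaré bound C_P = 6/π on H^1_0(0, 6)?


||u||_L² / ||u'||_L² = 6/(5*π) < C_P = 6/π.

u(x) = sin(5*π/6·x), so u'(x) = 5*π*cos(5*π*x/6)/6.
Writing u(x) = A·sin(kπx/L) with A = 1 and k = 5, use ∫_0^L sin²(kπx/L) dx = L/2 and ∫_0^L cos²(kπx/L) dx = L/2.
u² = 1·sin²(5*π/6·x) and (u')² = 25*π^2/36·cos²(5*π/6·x), and each of sin², cos² integrates to L/2 = 3 over (0, 6).
∫_0^6 u² dx = 3, so ||u||_L² = sqrt(3).
∫_0^6 (u')² dx = 25*π^2/12, so ||u'||_L² = 5*sqrt(3)*π/6.
Ratio ||u||_L² / ||u'||_L² = 6/(5*π).
Sharp Poincaré constant on H^1_0(0, 6) is C_P = L/π = 6/π, achieved by sin(π/6·x).
This is the k = 5 harmonic; the ratio L/(kπ) is strictly less than C_P = L/π, consistent with the sharp inequality ||u||_L² ≤ C_P ||u'||_L².


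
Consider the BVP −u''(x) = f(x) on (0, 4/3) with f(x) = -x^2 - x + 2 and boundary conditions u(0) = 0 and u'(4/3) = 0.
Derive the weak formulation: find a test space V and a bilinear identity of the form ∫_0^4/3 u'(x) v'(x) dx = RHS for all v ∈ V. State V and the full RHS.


V = {v ∈ H^1(0, 4/3) : v(0) = 0} (test functions vanish at x = 0 where u is specified); weak form: ∫_0^4/3 u'v' dx = ∫_0^4/3 (-x^2 - x + 2) v dx for all v ∈ V.

Multiply both sides by a test function v and integrate from 0 to 4/3:
  ∫_0^4/3 −u''(x) v(x) dx = ∫_0^4/3 f(x) v(x) dx.
Integrate the LHS by parts once:
  ∫_0^4/3 −u'' v dx = −[u'(x) v(x)]_0^4/3 + ∫_0^4/3 u'(x) v'(x) dx.
Thus ∫_0^4/3 u'(x) v'(x) dx = ∫_0^4/3 f(x) v(x) dx + [u'(x) v(x)]_0^4/3.
Choose V so that boundary terms are either known or forced to vanish.
Mixed BC: u(0) = 0 (Dirichlet) and u'(4/3) = 0 (Neumann). Define V = {v ∈ H^1(0, 4/3) : v(0) = 0}. Then [u' v]_0^4/3 = u'(4/3)·v(4/3) − u'(0)·0 = 0.
Weak formulation: find u (satisfying any essential BC) such that ∫_0^4/3 u'(x) v'(x) dx = ∫_0^4/3 f v dx for all v ∈ V (Dirichlet at 0 absorbed into V; the Neumann datum at x = 4/3 is zero, so no boundary term remains).
Substituting f(x) = -x^2 - x + 2, the right-hand side is ∫_0^4/3 (-x^2 - x + 2) v dx.


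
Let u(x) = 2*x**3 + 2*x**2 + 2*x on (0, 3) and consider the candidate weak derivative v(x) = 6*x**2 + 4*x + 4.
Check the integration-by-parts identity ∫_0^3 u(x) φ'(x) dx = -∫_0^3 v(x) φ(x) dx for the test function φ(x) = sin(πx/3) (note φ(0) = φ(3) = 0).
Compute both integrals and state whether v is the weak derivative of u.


LHS = -210/π + 648/π^3, RHS = -222/π + 648/π^3. No, v is not the weak derivative of u.

u(x) = 2*x**3 + 2*x**2 + 2*x, classical derivative u'(x) = 6*x**2 + 4*x + 2.
φ(x) = sin(πx/3), so φ'(x) = π*cos(π*x/3)/3.
Note φ(0) = φ(3) = 0, so the boundary term u·φ vanishes.
LHS = ∫_0^3 u(x) φ'(x) dx = ∫_0^3 (2*π*x^3*cos(π*x/3)/3 + 2*π*x^2*cos(π*x/3)/3 + 2*π*x*cos(π*x/3)/3) dx. Term by term:
  ∫_0^3 2*π*x*cos(π*x/3)/3 dx = -12/π;  ∫_0^3 2*π*x^2*cos(π*x/3)/3 dx = -36/π;  ∫_0^3 2*π*x^3*cos(π*x/3)/3 dx = -162/π + 648/π^3.
Sum: -12/π − 36/π + -162/π + 648/π^3 = -210/π + 648/π^3.
So LHS = -210/π + 648/π^3.
∫_0^3 v(x) φ(x) dx = ∫_0^3 (6*x^2*sin(π*x/3) + 4*x*sin(π*x/3) + 4*sin(π*x/3)) dx. Term by term:
  ∫_0^3 4*sin(π*x/3) dx = 24/π;  ∫_0^3 4*x*sin(π*x/3) dx = 36/π;  ∫_0^3 6*x^2*sin(π*x/3) dx = -648/π^3 + 162/π.
Sum: 24/π + 36/π + -648/π^3 + 162/π = -648/π^3 + 222/π.
So RHS = -∫_0^3 v(x) φ(x) dx = -222/π + 648/π^3.
LHS − RHS = 12/π ≠ 0, so the identity fails.
(For a valid weak derivative the identity must hold for EVERY test function, in particular this one. The failure shows v is NOT the weak derivative of u.)
Correct weak derivative would be u'(x) = 6*x**2 + 4*x + 2.


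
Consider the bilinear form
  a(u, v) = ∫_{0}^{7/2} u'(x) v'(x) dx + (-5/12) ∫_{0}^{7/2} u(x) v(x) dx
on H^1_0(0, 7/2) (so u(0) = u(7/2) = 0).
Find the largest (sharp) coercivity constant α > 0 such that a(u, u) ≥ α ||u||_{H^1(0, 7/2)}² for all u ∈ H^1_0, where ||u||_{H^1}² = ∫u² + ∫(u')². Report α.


α = (-245 + 48*π^2)/(12*(4*π^2 + 49))

Coercivity of a(·,·) on H^1_0(0, 7/2) means a(u, u) ≥ α ||u||_{H^1}² for every u ∈ H^1_0.
The interval has length L = 7/2, and Poincaré/coercivity depend only on L. Here a(u, u) = ∫(u')² + (-5/12)·∫u².
Here c = -5/12 < 0 with |c| < (π/L)² = 4*π^2/49, so coercivity still holds. The condition a(u,u) ≥ α||u||_{H^1}² reads (1−α)∫(u')² ≥ (α−c)∫u². Any admissible α is ≤ 1 (rapidly oscillating u have ∫u²/∫(u')² → 0), and α = 1 would force 0 ≥ (1−c)∫u², impossible since c < 1; so 1−α > 0. By the sharp Poincaré inequality on H^1_0 of an interval of length L, ∫(u')² ≥ (π/L)²∫u² with equality for the first sine mode sin(π(x−x₀)/L) (x₀ the left endpoint), so the inequality holds for all u iff (1−α)(π/L)² ≥ α − c, i.e. α ≤ ((π/L)² + c)/((π/L)² + 1) = (1 + c(L/π)²)/(1 + (L/π)²). (Direct route, valid since c ≤ 0: Poincaré gives c∫u² ≥ c(L/π)²∫(u')², so a(u,u) ≥ (1 + c(L/π)²)∫(u')², while ||u||_{H^1}² ≤ (1 + (L/π)²)∫(u')²; dividing yields the same α.) With (π/L)² = 4*π^2/49 and c = -5/12, the largest admissible constant is α = ((π/L)² + c)/((π/L)² + 1).
Simplifying, α = (-245 + 48*π^2)/(12*(4*π^2 + 49)).


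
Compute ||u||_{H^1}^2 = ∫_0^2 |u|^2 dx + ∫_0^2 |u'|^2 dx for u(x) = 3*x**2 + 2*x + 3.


||u||_{H^1}^2 = 5374/15

The H^1 norm (squared) on an interval (0, L) is
  ||u||_{H^1}^2 = ∫_0^L u(x)^2 dx + ∫_0^L u'(x)^2 dx.
Compute u'(x) = 6*x + 2.
Then u(x)^2 = 9*x**4 + 12*x**3 + 22*x**2 + 12*x + 9 and u'(x)^2 = 36*x**2 + 24*x + 4.
Integrate each monomial from 0 to 2 using ∫_0^2 c·x^n dx = c·2^(n+1)/(n+1):
  ∫_0^2 u(x)^2 dx = ∫_0^2 (9*x^4 + 12*x^3 + 22*x^2 + 12*x + 9) dx. Term by term:
    ∫_0^2 9*x^4 dx = 288/5;  ∫_0^2 12*x^3 dx = 48;  ∫_0^2 22*x^2 dx = 176/3;
    ∫_0^2 12*x dx = 24;  ∫_0^2 9 dx = 18.
  Sum: 288/5 + 48 + 176/3 + 24 + 18 = 3094/15.
  ∫_0^2 u'(x)^2 dx = ∫_0^2 (36*x^2 + 24*x + 4) dx. Term by term:
    ∫_0^2 36*x^2 dx = 96;  ∫_0^2 24*x dx = 48;  ∫_0^2 4 dx = 8.
  Sum: 96 + 48 + 8 = 152.
Adding: ||u||_{H^1}^2 = 3094/15 + 152 = 5374/15.


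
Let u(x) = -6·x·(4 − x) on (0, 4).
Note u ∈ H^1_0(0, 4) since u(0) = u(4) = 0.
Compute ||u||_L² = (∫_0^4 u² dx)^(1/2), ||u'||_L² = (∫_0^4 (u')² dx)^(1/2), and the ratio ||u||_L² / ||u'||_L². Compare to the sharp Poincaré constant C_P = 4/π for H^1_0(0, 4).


||u||_L² / ||u'||_L² = 2*sqrt(10)/5 < C_P = 4/π.

u(x) = -6·x·(4 − x), so u'(x) = 12*x - 24.
u(x) = -6·x·(4 − x) vanishes at x = 0 and x = 4, so u ∈ H^1_0(0, 4). Differentiate via the product rule and integrate the resulting polynomials term by term.
  ∫_0^4 u² dx = ∫_0^4 (36*x^4 - 288*x^3 + 576*x^2) dx. Term by term:
    ∫_0^4 36*x^4 dx = 36864/5;  ∫_0^4 -288*x^3 dx = -18432;  ∫_0^4 576*x^2 dx = 12288.
  Sum: 36864/5 − 18432 + 12288 = 6144/5.
  ∫_0^4 (u')² dx = ∫_0^4 (144*x^2 - 576*x + 576) dx. Term by term:
    ∫_0^4 144*x^2 dx = 3072;  ∫_0^4 -576*x dx = -4608;  ∫_0^4 576 dx = 2304.
  Sum: 3072 − 4608 + 2304 = 768.
∫_0^4 u² dx = 6144/5, so ||u||_L² = 32*sqrt(30)/5.
∫_0^4 (u')² dx = 768, so ||u'||_L² = 16*sqrt(3).
Ratio ||u||_L² / ||u'||_L² = 2*sqrt(10)/5.
Sharp Poincaré constant on H^1_0(0, 4) is C_P = L/π = 4/π, achieved by sin(π/4·x).
A polynomial bump cannot attain the sharp Poincaré constant (only the first sine eigenfunction does), so the ratio is strictly less than C_P, consistent with ||u||_L² ≤ C_P ||u'||_L².


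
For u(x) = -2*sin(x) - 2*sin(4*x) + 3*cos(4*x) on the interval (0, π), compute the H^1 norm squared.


||u||_{H^1(0,π)}^2 = 136/5 + 229*π/2

u'(x) = -12*sin(4*x) - 2*cos(x) - 8*cos(4*x).
Expand u² and (u')² and integrate term by term on (0, π), using: for integers n ≥ 1, ∫_0^π sin²(nx) dx = ∫_0^π cos²(nx) dx = π/2; for n ≠ n', ∫_0^π sin(nx)sin(n'x) dx = ∫_0^π cos(nx)cos(n'x) dx = 0; and by product-to-sum, ∫_0^π sin(nx)cos(n'x) dx = ½∫_0^π [sin((n+n')x) + sin((n−n')x)] dx, which is 0 when n+n' is even and 2n/(n²−n'²) when n+n' is odd (it need not vanish on (0, π)).
  u² squared terms: (-2)²·∫sin(x)² dx = 4·π/2 = 2*π;  (-2)²·∫sin(4x)² dx = 4·π/2 = 2*π;  (3)²·∫cos(4x)² dx = 9·π/2 = 9*π/2.
  u² cross terms: 2·(-2)·(-2)·∫sin(x)·sin(4x) dx = 8·(0) = 0;  2·(-2)·(3)·∫sin(x)·cos(4x) dx = -12·(-2/15) = 8/5;  2·(-2)·(3)·∫sin(4x)·cos(4x) dx = -12·(0) = 0.
  So ∫_0^π u² dx = 2*π + 2*π + 9*π/2 + 0 + 8/5 + 0 = 8/5 + 17*π/2.
  (u')² squared terms: (-12)²·∫sin(4x)² dx = 144·π/2 = 72*π;  (-8)²·∫cos(4x)² dx = 64·π/2 = 32*π;  (-2)²·∫cos(x)² dx = 4·π/2 = 2*π.
  (u')² cross terms: 2·(-12)·(-8)·∫sin(4x)·cos(4x) dx = 192·(0) = 0;  2·(-12)·(-2)·∫sin(4x)·cos(x) dx = 48·(8/15) = 128/5;  2·(-8)·(-2)·∫cos(4x)·cos(x) dx = 32·(0) = 0.
  So ∫_0^π (u')² dx = 72*π + 32*π + 2*π + 0 + 128/5 + 0 = 128/5 + 106*π.
||u||_{H^1}^2 = (8/5 + 17*π/2) + (128/5 + 106*π) = 136/5 + 229*π/2.


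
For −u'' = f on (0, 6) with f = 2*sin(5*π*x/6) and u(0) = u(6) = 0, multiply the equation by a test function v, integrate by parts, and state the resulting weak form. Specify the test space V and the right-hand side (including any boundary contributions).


V = H^1_0(0, 6) (so v(0) = v(6) = 0); weak form: ∫_0^6 u'v' dx = ∫_0^6 (2*sin(5*π*x/6)) v dx for all v ∈ V.

Multiply both sides by a test function v and integrate from 0 to 6:
  ∫_0^6 −u''(x) v(x) dx = ∫_0^6 f(x) v(x) dx.
Integrate the LHS by parts once:
  ∫_0^6 −u'' v dx = −[u'(x) v(x)]_0^6 + ∫_0^6 u'(x) v'(x) dx.
Thus ∫_0^6 u'(x) v'(x) dx = ∫_0^6 f(x) v(x) dx + [u'(x) v(x)]_0^6.
Choose V so that boundary terms are either known or forced to vanish.
u is Dirichlet: u(0) = u(6) = 0. Let V = H^1_0(0, 6); then v(0) = v(6) = 0, and [u' v]_0^6 = 0.
Weak formulation: find u (satisfying any essential BC) such that ∫_0^6 u'(x) v'(x) dx = ∫_0^6 f v dx for all v ∈ V.
Substituting f(x) = 2*sin(5*π*x/6), the right-hand side is ∫_0^6 (2*sin(5*π*x/6)) v dx.


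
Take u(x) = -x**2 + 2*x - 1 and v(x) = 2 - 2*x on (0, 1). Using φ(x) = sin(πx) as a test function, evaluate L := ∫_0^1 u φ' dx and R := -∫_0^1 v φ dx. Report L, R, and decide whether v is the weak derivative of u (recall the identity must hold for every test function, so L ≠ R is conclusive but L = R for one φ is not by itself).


LHS = -2/π, RHS = -2/π. Yes, v = u' weakly.

u(x) = -x**2 + 2*x - 1, classical derivative u'(x) = 2 - 2*x.
φ(x) = sin(πx), so φ'(x) = π*cos(π*x).
Note φ(0) = φ(1) = 0, so the boundary term u·φ vanishes.
LHS = ∫_0^1 u(x) φ'(x) dx = ∫_0^1 (-π*x^2*cos(π*x) + 2*π*x*cos(π*x) - π*cos(π*x)) dx. Term by term:
  ∫_0^1 -π*cos(π*x) dx = 0;  ∫_0^1 -π*x^2*cos(π*x) dx = 2/π;  ∫_0^1 2*π*x*cos(π*x) dx = -4/π.
Sum: 0 + 2/π − 4/π = -2/π.
So LHS = -2/π.
∫_0^1 v(x) φ(x) dx = ∫_0^1 (-2*x*sin(π*x) + 2*sin(π*x)) dx. Term by term:
  ∫_0^1 2*sin(π*x) dx = 4/π;  ∫_0^1 -2*x*sin(π*x) dx = -2/π.
Sum: 4/π − 2/π = 2/π.
So RHS = -∫_0^1 v(x) φ(x) dx = -2/π.
LHS = RHS, so the identity holds for this test φ.
Moreover u is smooth here and v(x) = u'(x) = 2 - 2*x pointwise, so the identity holds for every test function. Hence v is the weak derivative of u.


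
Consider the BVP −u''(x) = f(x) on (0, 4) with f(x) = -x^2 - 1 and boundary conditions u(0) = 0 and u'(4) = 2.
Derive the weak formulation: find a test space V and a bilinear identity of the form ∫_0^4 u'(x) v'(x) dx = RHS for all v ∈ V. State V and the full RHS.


V = {v ∈ H^1(0, 4) : v(0) = 0} (test functions vanish at x = 0 where u is specified); weak form: ∫_0^4 u'v' dx = ∫_0^4 (-x^2 - 1) v dx + 2·v(4) for all v ∈ V.

Multiply both sides by a test function v and integrate from 0 to 4:
  ∫_0^4 −u''(x) v(x) dx = ∫_0^4 f(x) v(x) dx.
Integrate the LHS by parts once:
  ∫_0^4 −u'' v dx = −[u'(x) v(x)]_0^4 + ∫_0^4 u'(x) v'(x) dx.
Thus ∫_0^4 u'(x) v'(x) dx = ∫_0^4 f(x) v(x) dx + [u'(x) v(x)]_0^4.
Choose V so that boundary terms are either known or forced to vanish.
Mixed BC: u(0) = 0 (Dirichlet) and u'(4) = 2 (Neumann). Define V = {v ∈ H^1(0, 4) : v(0) = 0}. Then [u' v]_0^4 = u'(4)·v(4) − u'(0)·0 = 2·v(4).
Weak formulation: find u (satisfying any essential BC) such that ∫_0^4 u'(x) v'(x) dx = ∫_0^4 f v dx + 2·v(4) for all v ∈ V (Dirichlet at 0 absorbed into V; Neumann datum at x = 4 contributes the boundary term).
Substituting f(x) = -x^2 - 1, the right-hand side is ∫_0^4 (-x^2 - 1) v dx + 2·v(4).


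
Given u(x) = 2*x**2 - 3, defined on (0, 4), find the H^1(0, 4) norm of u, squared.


||u||_{H^1}^2 = 14108/15

The H^1 norm (squared) on an interval (0, L) is
  ||u||_{H^1}^2 = ∫_0^L u(x)^2 dx + ∫_0^L u'(x)^2 dx.
Compute u'(x) = 4*x.
Then u(x)^2 = 4*x**4 - 12*x**2 + 9 and u'(x)^2 = 16*x**2.
Integrate each monomial from 0 to 4 using ∫_0^4 c·x^n dx = c·4^(n+1)/(n+1):
  ∫_0^4 u(x)^2 dx = ∫_0^4 (4*x^4 - 12*x^2 + 9) dx. Term by term:
    ∫_0^4 4*x^4 dx = 4096/5;  ∫_0^4 -12*x^2 dx = -256;  ∫_0^4 9 dx = 36.
  Sum: 4096/5 − 256 + 36 = 2996/5.
  ∫_0^4 u'(x)^2 dx = ∫_0^4 (16*x^2) dx. Term by term:
    ∫_0^4 16*x^2 dx = 1024/3.
Adding: ||u||_{H^1}^2 = 2996/5 + 1024/3 = 14108/15.


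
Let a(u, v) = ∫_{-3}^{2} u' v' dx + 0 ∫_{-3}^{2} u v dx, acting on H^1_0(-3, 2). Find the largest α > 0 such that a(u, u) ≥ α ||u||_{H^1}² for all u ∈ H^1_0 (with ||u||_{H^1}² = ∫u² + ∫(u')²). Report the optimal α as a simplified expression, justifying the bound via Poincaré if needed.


α = π^2/(π^2 + 25)

Coercivity of a(·,·) on H^1_0(-3, 2) means a(u, u) ≥ α ||u||_{H^1}² for every u ∈ H^1_0.
The interval has length L = 5, and Poincaré/coercivity depend only on L. Here a(u, u) = ∫(u')² + (0)·∫u².
Here c = 0, so a(u,u) = ∫(u')² alone. The condition a(u,u) ≥ α||u||_{H^1}² reads (1−α)∫(u')² ≥ (α−c)∫u². Any admissible α is ≤ 1 (rapidly oscillating u have ∫u²/∫(u')² → 0), and α = 1 would force 0 ≥ (1−c)∫u², impossible since c < 1; so 1−α > 0. By the sharp Poincaré inequality on H^1_0 of an interval of length L, ∫(u')² ≥ (π/L)²∫u² with equality for the first sine mode sin(π(x−x₀)/L) (x₀ the left endpoint), so the inequality holds for all u iff (1−α)(π/L)² ≥ α − c, i.e. α ≤ ((π/L)² + c)/((π/L)² + 1) = (1 + c(L/π)²)/(1 + (L/π)²). (Direct route, valid since c ≤ 0: Poincaré gives c∫u² ≥ c(L/π)²∫(u')², so a(u,u) ≥ (1 + c(L/π)²)∫(u')², while ||u||_{H^1}² ≤ (1 + (L/π)²)∫(u')²; dividing yields the same α.) With (π/L)² = π^2/25 and c = 0, the largest admissible constant is α = ((π/L)² + c)/((π/L)² + 1).
Simplifying, α = π^2/(π^2 + 25).


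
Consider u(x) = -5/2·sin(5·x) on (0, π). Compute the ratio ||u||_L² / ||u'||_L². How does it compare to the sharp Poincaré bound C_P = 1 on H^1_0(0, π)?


||u||_L² / ||u'||_L² = 1/5 < C_P = 1.

u(x) = -5/2·sin(5·x), so u'(x) = -25*cos(5*x)/2.
Writing u(x) = A·sin(kπx/L) with A = -5/2 and k = 5, use ∫_0^L sin²(kπx/L) dx = L/2 and ∫_0^L cos²(kπx/L) dx = L/2.
u² = 25/4·sin²(5·x) and (u')² = 625/4·cos²(5·x), and each of sin², cos² integrates to L/2 = π/2 over (0, π).
∫_0^π u² dx = 25*π/8, so ||u||_L² = 5*sqrt(2)*sqrt(π)/4.
∫_0^π (u')² dx = 625*π/8, so ||u'||_L² = 25*sqrt(2)*sqrt(π)/4.
Ratio ||u||_L² / ||u'||_L² = 1/5.
Sharp Poincaré constant on H^1_0(0, π) is C_P = L/π = 1, achieved by sin(x).
This is the k = 5 harmonic; the ratio L/(kπ) is strictly less than C_P = L/π, consistent with the sharp inequality ||u||_L² ≤ C_P ||u'||_L².


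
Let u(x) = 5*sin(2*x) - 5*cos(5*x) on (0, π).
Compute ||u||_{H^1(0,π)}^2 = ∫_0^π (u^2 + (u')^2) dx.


||u||_{H^1(0,π)}^2 = 5200/21 + 775*π/2

u'(x) = 25*sin(5*x) + 10*cos(2*x).
Expand u² and (u')² and integrate term by term on (0, π), using: for integers n ≥ 1, ∫_0^π sin²(nx) dx = ∫_0^π cos²(nx) dx = π/2; for n ≠ n', ∫_0^π sin(nx)sin(n'x) dx = ∫_0^π cos(nx)cos(n'x) dx = 0; and by product-to-sum, ∫_0^π sin(nx)cos(n'x) dx = ½∫_0^π [sin((n+n')x) + sin((n−n')x)] dx, which is 0 when n+n' is even and 2n/(n²−n'²) when n+n' is odd (it need not vanish on (0, π)).
  u² squared terms: (-5)²·∫cos(5x)² dx = 25·π/2 = 25*π/2;  (5)²·∫sin(2x)² dx = 25·π/2 = 25*π/2.
  u² cross terms: 2·(-5)·(5)·∫cos(5x)·sin(2x) dx = -50·(-4/21) = 200/21.
  So ∫_0^π u² dx = 25*π/2 + 25*π/2 + 200/21 = 200/21 + 25*π.
  (u')² squared terms: (10)²·∫cos(2x)² dx = 100·π/2 = 50*π;  (25)²·∫sin(5x)² dx = 625·π/2 = 625*π/2.
  (u')² cross terms: 2·(10)·(25)·∫cos(2x)·sin(5x) dx = 500·(10/21) = 5000/21.
  So ∫_0^π (u')² dx = 50*π + 625*π/2 + 5000/21 = 5000/21 + 725*π/2.
||u||_{H^1}^2 = (200/21 + 25*π) + (5000/21 + 725*π/2) = 5200/21 + 775*π/2.


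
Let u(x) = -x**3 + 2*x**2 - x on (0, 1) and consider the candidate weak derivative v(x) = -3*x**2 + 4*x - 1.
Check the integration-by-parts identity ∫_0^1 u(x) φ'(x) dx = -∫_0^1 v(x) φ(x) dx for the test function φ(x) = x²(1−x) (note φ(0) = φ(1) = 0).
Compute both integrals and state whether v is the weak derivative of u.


LHS = -1/60, RHS = -1/60. Yes, v = u' weakly.

u(x) = -x**3 + 2*x**2 - x, classical derivative u'(x) = -3*x**2 + 4*x - 1.
φ(x) = x²(1−x), so φ'(x) = x*(2 - 3*x).
Note φ(0) = φ(1) = 0, so the boundary term u·φ vanishes.
LHS = ∫_0^1 u(x) φ'(x) dx = ∫_0^1 (3*x^5 - 8*x^4 + 7*x^3 - 2*x^2) dx. Term by term:
  ∫_0^1 3*x^5 dx = 1/2;  ∫_0^1 -8*x^4 dx = -8/5;  ∫_0^1 7*x^3 dx = 7/4;
  ∫_0^1 -2*x^2 dx = -2/3.
Sum: 1/2 − 8/5 + 7/4 − 2/3 = -1/60.
So LHS = -1/60.
∫_0^1 v(x) φ(x) dx = ∫_0^1 (3*x^5 - 7*x^4 + 5*x^3 - x^2) dx. Term by term:
  ∫_0^1 3*x^5 dx = 1/2;  ∫_0^1 -7*x^4 dx = -7/5;  ∫_0^1 5*x^3 dx = 5/4;
  ∫_0^1 -x^2 dx = -1/3.
Sum: 1/2 − 7/5 + 5/4 − 1/3 = 1/60.
So RHS = -∫_0^1 v(x) φ(x) dx = -1/60.
LHS = RHS, so the identity holds for this test φ.
Moreover u is smooth here and v(x) = u'(x) = -3*x**2 + 4*x - 1 pointwise, so the identity holds for every test function. Hence v is the weak derivative of u.


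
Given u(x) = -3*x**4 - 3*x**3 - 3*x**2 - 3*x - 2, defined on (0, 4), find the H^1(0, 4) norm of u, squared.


||u||_{H^1}^2 = 36826332/35

The H^1 norm (squared) on an interval (0, L) is
  ||u||_{H^1}^2 = ∫_0^L u(x)^2 dx + ∫_0^L u'(x)^2 dx.
Compute u'(x) = -12*x**3 - 9*x**2 - 6*x - 3.
Then u(x)^2 = 9*x**8 + 18*x**7 + 27*x**6 + 36*x**5 + 39*x**4 + 30*x**3 + 21*x**2 + 12*x + 4 and u'(x)^2 = 144*x**6 + 216*x**5 + 225*x**4 + 180*x**3 + 90*x**2 + 36*x + 9.
Integrate each monomial from 0 to 4 using ∫_0^4 c·x^n dx = c·4^(n+1)/(n+1):
  ∫_0^4 u(x)^2 dx = ∫_0^4 (9*x^8 + 18*x^7 + 27*x^6 + 36*x^5 + 39*x^4 + 30*x^3 + 21*x^2 + 12*x + 4) dx. Term by term:
    ∫_0^4 9*x^8 dx = 262144;  ∫_0^4 18*x^7 dx = 147456;  ∫_0^4 27*x^6 dx = 442368/7;
    ∫_0^4 36*x^5 dx = 24576;  ∫_0^4 39*x^4 dx = 39936/5;  ∫_0^4 30*x^3 dx = 1920;
    ∫_0^4 21*x^2 dx = 448;  ∫_0^4 12*x dx = 96;  ∫_0^4 4 dx = 16.
  Sum: 262144 + 147456 + 442368/7 + 24576 + 39936/5 + 1920 + 448 + 96 + 16 = 17774352/35.
  ∫_0^4 u'(x)^2 dx = ∫_0^4 (144*x^6 + 216*x^5 + 225*x^4 + 180*x^3 + 90*x^2 + 36*x + 9) dx. Term by term:
    ∫_0^4 144*x^6 dx = 2359296/7;  ∫_0^4 216*x^5 dx = 147456;  ∫_0^4 225*x^4 dx = 46080;
    ∫_0^4 180*x^3 dx = 11520;  ∫_0^4 90*x^2 dx = 1920;  ∫_0^4 36*x dx = 288;
    ∫_0^4 9 dx = 36.
  Sum: 2359296/7 + 147456 + 46080 + 11520 + 1920 + 288 + 36 = 3810396/7.
Adding: ||u||_{H^1}^2 = 17774352/35 + 3810396/7 = 36826332/35.


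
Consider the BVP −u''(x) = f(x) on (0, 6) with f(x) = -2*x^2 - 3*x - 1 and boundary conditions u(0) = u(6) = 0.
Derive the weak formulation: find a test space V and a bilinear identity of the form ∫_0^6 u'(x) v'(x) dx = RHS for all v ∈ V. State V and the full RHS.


V = H^1_0(0, 6) (so v(0) = v(6) = 0); weak form: ∫_0^6 u'v' dx = ∫_0^6 (-2*x^2 - 3*x - 1) v dx for all v ∈ V.

Multiply both sides by a test function v and integrate from 0 to 6:
  ∫_0^6 −u''(x) v(x) dx = ∫_0^6 f(x) v(x) dx.
Integrate the LHS by parts once:
  ∫_0^6 −u'' v dx = −[u'(x) v(x)]_0^6 + ∫_0^6 u'(x) v'(x) dx.
Thus ∫_0^6 u'(x) v'(x) dx = ∫_0^6 f(x) v(x) dx + [u'(x) v(x)]_0^6.
Choose V so that boundary terms are either known or forced to vanish.
u is Dirichlet: u(0) = u(6) = 0. Let V = H^1_0(0, 6); then v(0) = v(6) = 0, and [u' v]_0^6 = 0.
Weak formulation: find u (satisfying any essential BC) such that ∫_0^6 u'(x) v'(x) dx = ∫_0^6 f v dx for all v ∈ V.
Substituting f(x) = -2*x^2 - 3*x - 1, the right-hand side is ∫_0^6 (-2*x^2 - 3*x - 1) v dx.


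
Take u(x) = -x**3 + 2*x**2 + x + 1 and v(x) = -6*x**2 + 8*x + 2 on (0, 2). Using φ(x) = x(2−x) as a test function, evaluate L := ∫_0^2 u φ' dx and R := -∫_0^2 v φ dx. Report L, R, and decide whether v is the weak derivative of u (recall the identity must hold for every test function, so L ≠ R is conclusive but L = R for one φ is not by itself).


LHS = -28/15, RHS = -56/15. No, v is not the weak derivative of u.

u(x) = -x**3 + 2*x**2 + x + 1, classical derivative u'(x) = -3*x**2 + 4*x + 1.
φ(x) = x(2−x), so φ'(x) = 2 - 2*x.
Note φ(0) = φ(2) = 0, so the boundary term u·φ vanishes.
LHS = ∫_0^2 u(x) φ'(x) dx = ∫_0^2 (2*x^4 - 6*x^3 + 2*x^2 + 2) dx. Term by term:
  ∫_0^2 2*x^4 dx = 64/5;  ∫_0^2 -6*x^3 dx = -24;  ∫_0^2 2*x^2 dx = 16/3;
  ∫_0^2 2 dx = 4.
Sum: 64/5 − 24 + 16/3 + 4 = -28/15.
So LHS = -28/15.
∫_0^2 v(x) φ(x) dx = ∫_0^2 (6*x^4 - 20*x^3 + 14*x^2 + 4*x) dx. Term by term:
  ∫_0^2 6*x^4 dx = 192/5;  ∫_0^2 -20*x^3 dx = -80;  ∫_0^2 14*x^2 dx = 112/3;
  ∫_0^2 4*x dx = 8.
Sum: 192/5 − 80 + 112/3 + 8 = 56/15.
So RHS = -∫_0^2 v(x) φ(x) dx = -56/15.
LHS − RHS = 28/15 ≠ 0, so the identity fails.
(For a valid weak derivative the identity must hold for EVERY test function, in particular this one. The failure shows v is NOT the weak derivative of u.)
Correct weak derivative would be u'(x) = -3*x**2 + 4*x + 1.
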